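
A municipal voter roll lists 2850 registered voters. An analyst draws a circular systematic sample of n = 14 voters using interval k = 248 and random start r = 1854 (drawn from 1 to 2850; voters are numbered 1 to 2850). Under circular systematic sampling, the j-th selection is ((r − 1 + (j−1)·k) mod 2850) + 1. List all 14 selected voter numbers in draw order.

1854, 2102, 2350, 2598, 2846, 244, 492, 740, 988, 1236, 1484, 1732, 1980, 2228

Selection 1: 1854
Selection 2: 1854 + 248 = 2102
Selection 3: 2102 + 248 = 2350
Selection 4: 2350 + 248 = 2598
Selection 5: 2598 + 248 = 2846
Selection 6: 2846 + 248 = 3094 → 3094 − 2850 = 244
Selection 7: 244 + 248 = 492
Selection 8: 492 + 248 = 740
Selection 9: 740 + 248 = 988
Selection 10: 988 + 248 = 1236
Selection 11: 1236 + 248 = 1484
Selection 12: 1484 + 248 = 1732
Selection 13: 1732 + 248 = 1980
Selection 14: 1980 + 248 = 2228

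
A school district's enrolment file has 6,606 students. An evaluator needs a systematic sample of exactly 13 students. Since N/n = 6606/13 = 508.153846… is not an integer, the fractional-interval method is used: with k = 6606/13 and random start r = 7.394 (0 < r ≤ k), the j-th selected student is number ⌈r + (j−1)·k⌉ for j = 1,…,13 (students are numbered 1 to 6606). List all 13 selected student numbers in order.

j=1: r + 0k = 7.394 → ⌈·⌉ = 8
j=2: r + 1k = 515.547846… → ⌈·⌉ = 516
j=3: r + 2k = 1023.701692… → ⌈·⌉ = 1024
j=4: r + 3k = 1531.855538… → ⌈·⌉ = 1532
j=5: r + 4k = 2040.009384… → ⌈·⌉ = 2041
j=6: r + 5k = 2548.163230… → ⌈·⌉ = 2549
j=7: r + 6k = 3056.317076… → ⌈·⌉ = 3057
j=8: r + 7k = 3564.470923… → ⌈·⌉ = 3565
j=9: r + 8k = 4072.624769… → ⌈·⌉ = 4073
j=10: r + 9k = 4580.778615… → ⌈·⌉ = 4581
j=11: r + 10k = 5088.932461… → ⌈·⌉ = 5089
j=12: r + 11k = 5597.086307… → ⌈·⌉ = 5598
j=13: r + 12k = 6105.240153… → ⌈·⌉ = 6106

8, 516, 1024, 1532, 2041, 2549, 3057, 3565, 4073, 4581, 5089, 5598, 6106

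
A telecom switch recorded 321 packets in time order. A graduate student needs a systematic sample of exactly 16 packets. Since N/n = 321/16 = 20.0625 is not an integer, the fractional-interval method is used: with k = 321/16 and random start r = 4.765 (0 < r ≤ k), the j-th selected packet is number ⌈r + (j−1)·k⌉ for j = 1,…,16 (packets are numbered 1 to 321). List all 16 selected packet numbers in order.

5, 25, 45, 65, 86, 106, 126, 146, 166, 186, 206, 226, 246, 266, 286, 306

j=1: r + 0k = 4.765 → ⌈·⌉ = 5
j=2: r + 1k = 24.8275 → ⌈·⌉ = 25
j=3: r + 2k = 44.89 → ⌈·⌉ = 45
j=4: r + 3k = 64.9525 → ⌈·⌉ = 65
j=5: r + 4k = 85.015 → ⌈·⌉ = 86
j=6: r + 5k = 105.0775 → ⌈·⌉ = 106
j=7: r + 6k = 125.14 → ⌈·⌉ = 126
j=8: r + 7k = 145.2025 → ⌈·⌉ = 146
j=9: r + 8k = 165.265 → ⌈·⌉ = 166
j=10: r + 9k = 185.3275 → ⌈·⌉ = 186
j=11: r + 10k = 205.39 → ⌈·⌉ = 206
j=12: r + 11k = 225.4525 → ⌈·⌉ = 226
j=13: r + 12k = 245.515 → ⌈·⌉ = 246
j=14: r + 13k = 265.5775 → ⌈·⌉ = 266
j=15: r + 14k = 285.64 → ⌈·⌉ = 286
j=16: r + 15k = 305.7025 → ⌈·⌉ = 306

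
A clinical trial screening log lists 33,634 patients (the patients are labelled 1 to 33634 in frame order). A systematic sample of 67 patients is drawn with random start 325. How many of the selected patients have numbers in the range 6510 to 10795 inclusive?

k = 33634/67 = 502
First selection ≥ 6510: 325 + ⌈(6510−325)/502⌉·502 = 325 + 13×502 = 6851
Last selection ≤ 10795: 325 + ⌊(10795−325)/502⌋·502 = 325 + 20×502 = 10365
Count = 20 − 13 + 1 = 8

8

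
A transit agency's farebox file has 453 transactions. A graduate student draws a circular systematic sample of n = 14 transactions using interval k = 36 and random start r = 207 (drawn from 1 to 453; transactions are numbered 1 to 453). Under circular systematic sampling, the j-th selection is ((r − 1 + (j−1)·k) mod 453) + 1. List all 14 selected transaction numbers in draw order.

207, 243, 279, 315, 351, 387, 423, 6, 42, 78, 114, 150, 186, 222

Selection 1: 207
Selection 2: 207 + 36 = 243
Selection 3: 243 + 36 = 279
Selection 4: 279 + 36 = 315
Selection 5: 315 + 36 = 351
Selection 6: 351 + 36 = 387
Selection 7: 387 + 36 = 423
Selection 8: 423 + 36 = 459 → 459 − 453 = 6
Selection 9: 6 + 36 = 42
Selection 10: 42 + 36 = 78
Selection 11: 78 + 36 = 114
Selection 12: 114 + 36 = 150
Selection 13: 150 + 36 = 186
Selection 14: 186 + 36 = 222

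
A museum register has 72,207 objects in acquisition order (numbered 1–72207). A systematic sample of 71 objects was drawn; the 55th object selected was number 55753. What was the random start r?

835

k = 72207/71 = 1017
r = 55753 − (55−1)×1017 = 55753 − 54918 = 835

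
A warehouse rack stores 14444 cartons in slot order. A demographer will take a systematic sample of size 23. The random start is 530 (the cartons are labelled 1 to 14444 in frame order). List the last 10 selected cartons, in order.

8694, 9322, 9950, 10578, 11206, 11834, 12462, 13090, 13718, 14346

k = N/n = 14444/23 = 628
14th selection = 530 + 13×628 = 8694
15th: 8694 + 628 = 9322
16th: 9322 + 628 = 9950
17th: 9950 + 628 = 10578
18th: 10578 + 628 = 11206
19th: 11206 + 628 = 11834
20th: 11834 + 628 = 12462
21st: 12462 + 628 = 13090
22nd: 13090 + 628 = 13718
23rd: 13718 + 628 = 14346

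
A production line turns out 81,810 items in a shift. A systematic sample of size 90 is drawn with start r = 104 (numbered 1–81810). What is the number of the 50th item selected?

44645

k = 81810/90 = 909
50th selection = r + (50−1)·k = 104 + 49×909 = 104 + 44541 = 44645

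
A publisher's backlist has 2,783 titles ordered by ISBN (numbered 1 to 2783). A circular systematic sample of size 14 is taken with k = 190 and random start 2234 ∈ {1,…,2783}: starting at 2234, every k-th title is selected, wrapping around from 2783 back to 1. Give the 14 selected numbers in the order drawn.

Selection 1: 2234
Selection 2: 2234 + 190 = 2424
Selection 3: 2424 + 190 = 2614
Selection 4: 2614 + 190 = 2804 → 2804 − 2783 = 21
Selection 5: 21 + 190 = 211
Selection 6: 211 + 190 = 401
Selection 7: 401 + 190 = 591
Selection 8: 591 + 190 = 781
Selection 9: 781 + 190 = 971
Selection 10: 971 + 190 = 1161
Selection 11: 1161 + 190 = 1351
Selection 12: 1351 + 190 = 1541
Selection 13: 1541 + 190 = 1731
Selection 14: 1731 + 190 = 1921

2234, 2424, 2614, 21, 211, 401, 591, 781, 971, 1161, 1351, 1541, 1731, 1921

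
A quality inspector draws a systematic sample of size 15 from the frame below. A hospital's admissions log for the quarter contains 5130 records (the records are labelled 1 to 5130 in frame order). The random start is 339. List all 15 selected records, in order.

339, 681, 1023, 1365, 1707, 2049, 2391, 2733, 3075, 3417, 3759, 4101, 4443, 4785, 5127

k = N/n = 5130/15 = 342
record 1: 339
record 2: 339 + 342 = 681
record 3: 681 + 342 = 1023
record 4: 1023 + 342 = 1365
record 5: 1365 + 342 = 1707
record 6: 1707 + 342 = 2049
record 7: 2049 + 342 = 2391
record 8: 2391 + 342 = 2733
record 9: 2733 + 342 = 3075
record 10: 3075 + 342 = 3417
record 11: 3417 + 342 = 3759
record 12: 3759 + 342 = 4101
record 13: 4101 + 342 = 4443
record 14: 4443 + 342 = 4785
record 15: 4785 + 342 = 5127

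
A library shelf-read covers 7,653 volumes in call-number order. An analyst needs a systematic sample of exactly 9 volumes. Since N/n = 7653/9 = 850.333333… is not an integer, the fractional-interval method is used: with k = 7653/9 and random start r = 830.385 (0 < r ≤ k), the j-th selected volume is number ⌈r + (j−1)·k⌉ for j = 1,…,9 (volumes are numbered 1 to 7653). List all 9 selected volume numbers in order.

831, 1681, 2532, 3382, 4232, 5083, 5933, 6783, 7634

j=1: r + 0k = 830.385 → ⌈·⌉ = 831
j=2: r + 1k = 1680.718333… → ⌈·⌉ = 1681
j=3: r + 2k = 2531.051666… → ⌈·⌉ = 2532
j=4: r + 3k = 3381.385 → ⌈·⌉ = 3382
j=5: r + 4k = 4231.718333… → ⌈·⌉ = 4232
j=6: r + 5k = 5082.051666… → ⌈·⌉ = 5083
j=7: r + 6k = 5932.385 → ⌈·⌉ = 5933
j=8: r + 7k = 6782.718333… → ⌈·⌉ = 6783
j=9: r + 8k = 7633.051666… → ⌈·⌉ = 7634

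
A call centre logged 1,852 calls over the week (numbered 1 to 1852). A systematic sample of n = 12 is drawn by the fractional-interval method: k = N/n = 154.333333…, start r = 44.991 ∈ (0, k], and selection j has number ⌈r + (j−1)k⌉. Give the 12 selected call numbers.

45, 200, 354, 508, 663, 817, 971, 1126, 1280, 1434, 1589, 1743

j=1: r + 0k = 44.991 → ⌈·⌉ = 45
j=2: r + 1k = 199.324333… → ⌈·⌉ = 200
j=3: r + 2k = 353.657666… → ⌈·⌉ = 354
j=4: r + 3k = 507.991 → ⌈·⌉ = 508
j=5: r + 4k = 662.324333… → ⌈·⌉ = 663
j=6: r + 5k = 816.657666… → ⌈·⌉ = 817
j=7: r + 6k = 970.991 → ⌈·⌉ = 971
j=8: r + 7k = 1125.324333… → ⌈·⌉ = 1126
j=9: r + 8k = 1279.657666… → ⌈·⌉ = 1280
j=10: r + 9k = 1433.991 → ⌈·⌉ = 1434
j=11: r + 10k = 1588.324333… → ⌈·⌉ = 1589
j=12: r + 11k = 1742.657666… → ⌈·⌉ = 1743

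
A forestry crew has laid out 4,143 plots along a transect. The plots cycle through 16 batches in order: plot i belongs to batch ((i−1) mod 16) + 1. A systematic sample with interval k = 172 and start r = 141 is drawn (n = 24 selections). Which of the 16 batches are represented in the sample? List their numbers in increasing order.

1, 5, 9, 13

Consecutive selections differ by k = 172, so their batch numbers differ by 172 mod 16 = 12.
gcd(172, 16) = 4, so the sample visits 16/4 = 4 distinct residues mod 16.
Start 141 is batch 13; the batches hit are 1, 5, 9, 13.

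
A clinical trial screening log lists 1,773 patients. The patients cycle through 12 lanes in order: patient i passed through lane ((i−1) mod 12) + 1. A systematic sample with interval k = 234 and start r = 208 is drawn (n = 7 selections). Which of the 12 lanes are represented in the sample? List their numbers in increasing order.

4, 10

Consecutive selections differ by k = 234, so their lane numbers differ by 234 mod 12 = 6.
gcd(234, 12) = 6, so the sample visits 12/6 = 2 distinct residues mod 12.
Start 208 is lane 4; the lanes hit are 4, 10.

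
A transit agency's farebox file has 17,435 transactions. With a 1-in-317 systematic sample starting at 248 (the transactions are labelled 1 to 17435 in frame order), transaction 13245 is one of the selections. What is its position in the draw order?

k = 317
position = (13245 − 248)/317 + 1 = 12997/317 + 1 = 41 + 1 = 42

42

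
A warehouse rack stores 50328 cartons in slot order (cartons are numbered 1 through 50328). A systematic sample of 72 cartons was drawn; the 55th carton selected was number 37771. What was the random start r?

25

k = 50328/72 = 699
r = 37771 − (55−1)×699 = 37771 − 37746 = 25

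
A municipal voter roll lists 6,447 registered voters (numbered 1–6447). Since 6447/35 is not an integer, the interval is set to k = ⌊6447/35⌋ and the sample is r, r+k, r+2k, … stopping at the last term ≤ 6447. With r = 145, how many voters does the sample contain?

35

k = ⌊6447/35⌋ = 184
Achieved size = ⌊(6447 − 145)/184⌋ + 1 = ⌊6302/184⌋ + 1 = 34 + 1 = 35
(last selection: 145 + 34×184 = 6401 ≤ 6447; next would be 6585 > 6447)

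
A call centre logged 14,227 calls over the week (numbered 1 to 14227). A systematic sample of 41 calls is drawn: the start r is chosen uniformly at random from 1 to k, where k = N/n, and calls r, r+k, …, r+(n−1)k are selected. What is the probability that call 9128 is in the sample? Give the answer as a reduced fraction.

k = 14227/41 = 347.
Call 9128 is selected iff r ≡ 9128 (mod 347); exactly one such r in {1,…,347}.
Inclusion probability = 1/347.

1/347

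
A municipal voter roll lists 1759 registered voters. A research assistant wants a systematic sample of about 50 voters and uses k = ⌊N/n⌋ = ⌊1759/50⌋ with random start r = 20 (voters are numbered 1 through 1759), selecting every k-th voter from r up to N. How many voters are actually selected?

50

k = ⌊1759/50⌋ = 35
Achieved size = ⌊(1759 − 20)/35⌋ + 1 = ⌊1739/35⌋ + 1 = 49 + 1 = 50
(last selection: 20 + 49×35 = 1735 ≤ 1759; next would be 1770 > 1759)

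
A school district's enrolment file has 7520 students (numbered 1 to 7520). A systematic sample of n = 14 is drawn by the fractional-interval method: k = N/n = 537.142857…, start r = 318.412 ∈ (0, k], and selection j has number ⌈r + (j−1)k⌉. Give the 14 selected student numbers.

j=1: r + 0k = 318.412 → ⌈·⌉ = 319
j=2: r + 1k = 855.554857… → ⌈·⌉ = 856
j=3: r + 2k = 1392.697714… → ⌈·⌉ = 1393
j=4: r + 3k = 1929.840571… → ⌈·⌉ = 1930
j=5: r + 4k = 2466.983428… → ⌈·⌉ = 2467
j=6: r + 5k = 3004.126285… → ⌈·⌉ = 3005
j=7: r + 6k = 3541.269142… → ⌈·⌉ = 3542
j=8: r + 7k = 4078.412 → ⌈·⌉ = 4079
j=9: r + 8k = 4615.554857… → ⌈·⌉ = 4616
j=10: r + 9k = 5152.697714… → ⌈·⌉ = 5153
j=11: r + 10k = 5689.840571… → ⌈·⌉ = 5690
j=12: r + 11k = 6226.983428… → ⌈·⌉ = 6227
j=13: r + 12k = 6764.126285… → ⌈·⌉ = 6765
j=14: r + 13k = 7301.269142… → ⌈·⌉ = 7302

319, 856, 1393, 1930, 2467, 3005, 3542, 4079, 4616, 5153, 5690, 6227, 6765, 7302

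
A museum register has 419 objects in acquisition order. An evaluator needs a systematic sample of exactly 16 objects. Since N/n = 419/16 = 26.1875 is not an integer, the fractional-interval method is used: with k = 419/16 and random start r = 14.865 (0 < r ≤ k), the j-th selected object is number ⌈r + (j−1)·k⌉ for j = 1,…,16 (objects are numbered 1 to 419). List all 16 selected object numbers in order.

15, 42, 68, 94, 120, 146, 172, 199, 225, 251, 277, 303, 330, 356, 382, 408

j=1: r + 0k = 14.865 → ⌈·⌉ = 15
j=2: r + 1k = 41.0525 → ⌈·⌉ = 42
j=3: r + 2k = 67.24 → ⌈·⌉ = 68
j=4: r + 3k = 93.4275 → ⌈·⌉ = 94
j=5: r + 4k = 119.615 → ⌈·⌉ = 120
j=6: r + 5k = 145.8025 → ⌈·⌉ = 146
j=7: r + 6k = 171.99 → ⌈·⌉ = 172
j=8: r + 7k = 198.1775 → ⌈·⌉ = 199
j=9: r + 8k = 224.365 → ⌈·⌉ = 225
j=10: r + 9k = 250.5525 → ⌈·⌉ = 251
j=11: r + 10k = 276.74 → ⌈·⌉ = 277
j=12: r + 11k = 302.9275 → ⌈·⌉ = 303
j=13: r + 12k = 329.115 → ⌈·⌉ = 330
j=14: r + 13k = 355.3025 → ⌈·⌉ = 356
j=15: r + 14k = 381.49 → ⌈·⌉ = 382
j=16: r + 15k = 407.6775 → ⌈·⌉ = 408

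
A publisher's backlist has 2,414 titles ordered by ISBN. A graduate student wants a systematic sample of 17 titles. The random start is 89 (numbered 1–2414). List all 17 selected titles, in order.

89, 231, 373, 515, 657, 799, 941, 1083, 1225, 1367, 1509, 1651, 1793, 1935, 2077, 2219, 2361

k = N/n = 2414/17 = 142
title 1: 89
title 2: 89 + 142 = 231
title 3: 231 + 142 = 373
title 4: 373 + 142 = 515
title 5: 515 + 142 = 657
title 6: 657 + 142 = 799
title 7: 799 + 142 = 941
title 8: 941 + 142 = 1083
title 9: 1083 + 142 = 1225
title 10: 1225 + 142 = 1367
title 11: 1367 + 142 = 1509
title 12: 1509 + 142 = 1651
title 13: 1651 + 142 = 1793
title 14: 1793 + 142 = 1935
title 15: 1935 + 142 = 2077
title 16: 2077 + 142 = 2219
title 17: 2219 + 142 = 2361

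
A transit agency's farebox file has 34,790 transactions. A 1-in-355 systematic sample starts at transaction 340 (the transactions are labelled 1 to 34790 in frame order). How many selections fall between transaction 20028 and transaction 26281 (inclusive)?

k = 355
First selection ≥ 20028: 340 + ⌈(20028−340)/355⌉·355 = 340 + 56×355 = 20220
Last selection ≤ 26281: 340 + ⌊(26281−340)/355⌋·355 = 340 + 73×355 = 26255
Count = 73 − 56 + 1 = 18

18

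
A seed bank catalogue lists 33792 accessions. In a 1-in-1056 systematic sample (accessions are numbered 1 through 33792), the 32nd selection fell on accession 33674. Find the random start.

938

k = 1056
r = 33674 − (32−1)×1056 = 33674 − 32736 = 938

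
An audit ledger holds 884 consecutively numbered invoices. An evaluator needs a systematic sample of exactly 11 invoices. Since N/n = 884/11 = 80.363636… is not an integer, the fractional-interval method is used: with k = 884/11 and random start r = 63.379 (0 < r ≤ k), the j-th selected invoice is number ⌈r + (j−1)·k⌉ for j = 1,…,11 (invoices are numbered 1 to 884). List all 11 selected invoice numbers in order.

64, 144, 225, 305, 385, 466, 546, 626, 707, 787, 868

j=1: r + 0k = 63.379 → ⌈·⌉ = 64
j=2: r + 1k = 143.742636… → ⌈·⌉ = 144
j=3: r + 2k = 224.106272… → ⌈·⌉ = 225
j=4: r + 3k = 304.469909… → ⌈·⌉ = 305
j=5: r + 4k = 384.833545… → ⌈·⌉ = 385
j=6: r + 5k = 465.197181… → ⌈·⌉ = 466
j=7: r + 6k = 545.560818… → ⌈·⌉ = 546
j=8: r + 7k = 625.924454… → ⌈·⌉ = 626
j=9: r + 8k = 706.288090… → ⌈·⌉ = 707
j=10: r + 9k = 786.651727… → ⌈·⌉ = 787
j=11: r + 10k = 867.015363… → ⌈·⌉ = 868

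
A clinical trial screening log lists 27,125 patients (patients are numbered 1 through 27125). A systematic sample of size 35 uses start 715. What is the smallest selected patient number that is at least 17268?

k = 27125/35 = 775
Steps past start: ⌈(17268 − 715)/775⌉ = ⌈16553/775⌉ = 22
Selected patient: 715 + 22×775 = 17765

17765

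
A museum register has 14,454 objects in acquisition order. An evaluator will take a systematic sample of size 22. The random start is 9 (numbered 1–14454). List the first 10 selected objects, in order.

k = N/n = 14454/22 = 657
object 1: 9
object 2: 9 + 657 = 666
object 3: 666 + 657 = 1323
object 4: 1323 + 657 = 1980
object 5: 1980 + 657 = 2637
object 6: 2637 + 657 = 3294
object 7: 3294 + 657 = 3951
object 8: 3951 + 657 = 4608
object 9: 4608 + 657 = 5265
object 10: 5265 + 657 = 5922

9, 666, 1323, 1980, 2637, 3294, 3951, 4608, 5265, 5922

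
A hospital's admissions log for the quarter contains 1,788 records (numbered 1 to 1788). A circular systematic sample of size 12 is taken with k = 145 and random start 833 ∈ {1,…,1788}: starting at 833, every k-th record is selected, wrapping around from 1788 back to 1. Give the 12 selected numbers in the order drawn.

Selection 1: 833
Selection 2: 833 + 145 = 978
Selection 3: 978 + 145 = 1123
Selection 4: 1123 + 145 = 1268
Selection 5: 1268 + 145 = 1413
Selection 6: 1413 + 145 = 1558
Selection 7: 1558 + 145 = 1703
Selection 8: 1703 + 145 = 1848 → 1848 − 1788 = 60
Selection 9: 60 + 145 = 205
Selection 10: 205 + 145 = 350
Selection 11: 350 + 145 = 495
Selection 12: 495 + 145 = 640

833, 978, 1123, 1268, 1413, 1558, 1703, 60, 205, 350, 495, 640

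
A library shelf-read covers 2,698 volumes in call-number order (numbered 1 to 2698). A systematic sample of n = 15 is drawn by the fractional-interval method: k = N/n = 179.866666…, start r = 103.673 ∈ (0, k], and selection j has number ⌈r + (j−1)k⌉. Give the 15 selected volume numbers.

104, 284, 464, 644, 824, 1004, 1183, 1363, 1543, 1723, 1903, 2083, 2263, 2442, 2622

j=1: r + 0k = 103.673 → ⌈·⌉ = 104
j=2: r + 1k = 283.539666… → ⌈·⌉ = 284
j=3: r + 2k = 463.406333… → ⌈·⌉ = 464
j=4: r + 3k = 643.273 → ⌈·⌉ = 644
j=5: r + 4k = 823.139666… → ⌈·⌉ = 824
j=6: r + 5k = 1003.006333… → ⌈·⌉ = 1004
j=7: r + 6k = 1182.873 → ⌈·⌉ = 1183
j=8: r + 7k = 1362.739666… → ⌈·⌉ = 1363
j=9: r + 8k = 1542.606333… → ⌈·⌉ = 1543
j=10: r + 9k = 1722.473 → ⌈·⌉ = 1723
j=11: r + 10k = 1902.339666… → ⌈·⌉ = 1903
j=12: r + 11k = 2082.206333… → ⌈·⌉ = 2083
j=13: r + 12k = 2262.073 → ⌈·⌉ = 2263
j=14: r + 13k = 2441.939666… → ⌈·⌉ = 2442
j=15: r + 14k = 2621.806333… → ⌈·⌉ = 2622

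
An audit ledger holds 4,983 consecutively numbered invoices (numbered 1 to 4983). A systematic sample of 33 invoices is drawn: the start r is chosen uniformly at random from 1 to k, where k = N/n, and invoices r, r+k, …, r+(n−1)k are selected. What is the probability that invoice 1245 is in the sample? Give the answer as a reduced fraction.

k = 4983/33 = 151.
Invoice 1245 is selected iff r ≡ 1245 (mod 151); exactly one such r in {1,…,151}.
Inclusion probability = 1/151.

1/151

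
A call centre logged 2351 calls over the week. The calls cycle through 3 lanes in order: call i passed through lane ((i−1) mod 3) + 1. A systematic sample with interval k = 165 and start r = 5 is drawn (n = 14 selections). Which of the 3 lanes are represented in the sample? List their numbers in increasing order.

2

Consecutive selections differ by k = 165, so their lane numbers differ by 165 mod 3 = 0.
gcd(165, 3) = 3, so the sample visits 3/3 = 1 distinct residues mod 3.
Start 5 is lane 2; the lanes hit are 2.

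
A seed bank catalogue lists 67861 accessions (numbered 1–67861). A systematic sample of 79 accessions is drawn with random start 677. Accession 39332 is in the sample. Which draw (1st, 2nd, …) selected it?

46

k = 67861/79 = 859
position = (39332 − 677)/859 + 1 = 38655/859 + 1 = 45 + 1 = 46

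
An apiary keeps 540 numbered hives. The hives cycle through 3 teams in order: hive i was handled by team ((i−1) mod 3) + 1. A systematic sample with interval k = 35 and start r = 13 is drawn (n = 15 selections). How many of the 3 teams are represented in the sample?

Consecutive selections differ by k = 35, so their team numbers differ by 35 mod 3 = 2.
gcd(35, 3) = 1, so the sample visits 3/1 = 3 distinct residues mod 3.
Start 13 is team 1; the teams hit are 1, 2, 3.

3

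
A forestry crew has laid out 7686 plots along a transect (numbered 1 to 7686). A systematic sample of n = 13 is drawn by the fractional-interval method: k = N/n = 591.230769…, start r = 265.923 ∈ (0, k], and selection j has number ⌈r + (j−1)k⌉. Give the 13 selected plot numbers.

j=1: r + 0k = 265.923 → ⌈·⌉ = 266
j=2: r + 1k = 857.153769… → ⌈·⌉ = 858
j=3: r + 2k = 1448.384538… → ⌈·⌉ = 1449
j=4: r + 3k = 2039.615307… → ⌈·⌉ = 2040
j=5: r + 4k = 2630.846076… → ⌈·⌉ = 2631
j=6: r + 5k = 3222.076846… → ⌈·⌉ = 3223
j=7: r + 6k = 3813.307615… → ⌈·⌉ = 3814
j=8: r + 7k = 4404.538384… → ⌈·⌉ = 4405
j=9: r + 8k = 4995.769153… → ⌈·⌉ = 4996
j=10: r + 9k = 5586.999923… → ⌈·⌉ = 5587
j=11: r + 10k = 6178.230692… → ⌈·⌉ = 6179
j=12: r + 11k = 6769.461461… → ⌈·⌉ = 6770
j=13: r + 12k = 7360.692230… → ⌈·⌉ = 7361

266, 858, 1449, 2040, 2631, 3223, 3814, 4405, 4996, 5587, 6179, 6770, 7361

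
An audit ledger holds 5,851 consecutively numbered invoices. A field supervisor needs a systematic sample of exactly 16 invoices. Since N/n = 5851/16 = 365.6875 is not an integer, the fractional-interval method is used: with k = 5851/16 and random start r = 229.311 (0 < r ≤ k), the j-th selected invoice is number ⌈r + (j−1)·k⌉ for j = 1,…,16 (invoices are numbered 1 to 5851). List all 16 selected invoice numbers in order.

230, 595, 961, 1327, 1693, 2058, 2424, 2790, 3155, 3521, 3887, 4252, 4618, 4984, 5349, 5715

j=1: r + 0k = 229.311 → ⌈·⌉ = 230
j=2: r + 1k = 594.9985 → ⌈·⌉ = 595
j=3: r + 2k = 960.686 → ⌈·⌉ = 961
j=4: r + 3k = 1326.3735 → ⌈·⌉ = 1327
j=5: r + 4k = 1692.061 → ⌈·⌉ = 1693
j=6: r + 5k = 2057.7485 → ⌈·⌉ = 2058
j=7: r + 6k = 2423.436 → ⌈·⌉ = 2424
j=8: r + 7k = 2789.1235 → ⌈·⌉ = 2790
j=9: r + 8k = 3154.811 → ⌈·⌉ = 3155
j=10: r + 9k = 3520.4985 → ⌈·⌉ = 3521
j=11: r + 10k = 3886.186 → ⌈·⌉ = 3887
j=12: r + 11k = 4251.8735 → ⌈·⌉ = 4252
j=13: r + 12k = 4617.561 → ⌈·⌉ = 4618
j=14: r + 13k = 4983.2485 → ⌈·⌉ = 4984
j=15: r + 14k = 5348.936 → ⌈·⌉ = 5349
j=16: r + 15k = 5714.6235 → ⌈·⌉ = 5715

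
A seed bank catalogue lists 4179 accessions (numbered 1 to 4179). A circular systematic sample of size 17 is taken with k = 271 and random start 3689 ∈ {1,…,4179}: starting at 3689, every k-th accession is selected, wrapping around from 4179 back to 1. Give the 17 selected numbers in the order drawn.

Selection 1: 3689
Selection 2: 3689 + 271 = 3960
Selection 3: 3960 + 271 = 4231 → 4231 − 4179 = 52
Selection 4: 52 + 271 = 323
Selection 5: 323 + 271 = 594
Selection 6: 594 + 271 = 865
Selection 7: 865 + 271 = 1136
Selection 8: 1136 + 271 = 1407
Selection 9: 1407 + 271 = 1678
Selection 10: 1678 + 271 = 1949
Selection 11: 1949 + 271 = 2220
Selection 12: 2220 + 271 = 2491
Selection 13: 2491 + 271 = 2762
Selection 14: 2762 + 271 = 3033
Selection 15: 3033 + 271 = 3304
Selection 16: 3304 + 271 = 3575
Selection 17: 3575 + 271 = 3846

3689, 3960, 52, 323, 594, 865, 1136, 1407, 1678, 1949, 2220, 2491, 2762, 3033, 3304, 3575, 3846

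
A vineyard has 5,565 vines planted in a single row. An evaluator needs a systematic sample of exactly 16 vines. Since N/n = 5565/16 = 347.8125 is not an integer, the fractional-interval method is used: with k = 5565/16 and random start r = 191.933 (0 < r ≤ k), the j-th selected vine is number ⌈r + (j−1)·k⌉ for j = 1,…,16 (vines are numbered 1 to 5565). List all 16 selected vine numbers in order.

192, 540, 888, 1236, 1584, 1931, 2279, 2627, 2975, 3323, 3671, 4018, 4366, 4714, 5062, 5410

j=1: r + 0k = 191.933 → ⌈·⌉ = 192
j=2: r + 1k = 539.7455 → ⌈·⌉ = 540
j=3: r + 2k = 887.558 → ⌈·⌉ = 888
j=4: r + 3k = 1235.3705 → ⌈·⌉ = 1236
j=5: r + 4k = 1583.183 → ⌈·⌉ = 1584
j=6: r + 5k = 1930.9955 → ⌈·⌉ = 1931
j=7: r + 6k = 2278.808 → ⌈·⌉ = 2279
j=8: r + 7k = 2626.6205 → ⌈·⌉ = 2627
j=9: r + 8k = 2974.433 → ⌈·⌉ = 2975
j=10: r + 9k = 3322.2455 → ⌈·⌉ = 3323
j=11: r + 10k = 3670.058 → ⌈·⌉ = 3671
j=12: r + 11k = 4017.8705 → ⌈·⌉ = 4018
j=13: r + 12k = 4365.683 → ⌈·⌉ = 4366
j=14: r + 13k = 4713.4955 → ⌈·⌉ = 4714
j=15: r + 14k = 5061.308 → ⌈·⌉ = 5062
j=16: r + 15k = 5409.1205 → ⌈·⌉ = 5410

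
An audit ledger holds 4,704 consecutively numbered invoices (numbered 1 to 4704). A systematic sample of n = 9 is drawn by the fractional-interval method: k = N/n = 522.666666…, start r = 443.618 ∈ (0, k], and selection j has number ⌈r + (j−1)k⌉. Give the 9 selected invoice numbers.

j=1: r + 0k = 443.618 → ⌈·⌉ = 444
j=2: r + 1k = 966.284666… → ⌈·⌉ = 967
j=3: r + 2k = 1488.951333… → ⌈·⌉ = 1489
j=4: r + 3k = 2011.618 → ⌈·⌉ = 2012
j=5: r + 4k = 2534.284666… → ⌈·⌉ = 2535
j=6: r + 5k = 3056.951333… → ⌈·⌉ = 3057
j=7: r + 6k = 3579.618 → ⌈·⌉ = 3580
j=8: r + 7k = 4102.284666… → ⌈·⌉ = 4103
j=9: r + 8k = 4624.951333… → ⌈·⌉ = 4625

444, 967, 1489, 2012, 2535, 3057, 3580, 4103, 4625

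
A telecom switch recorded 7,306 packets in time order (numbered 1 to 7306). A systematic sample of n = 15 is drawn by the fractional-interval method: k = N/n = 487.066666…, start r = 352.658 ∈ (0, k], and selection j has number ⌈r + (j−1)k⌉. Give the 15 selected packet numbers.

j=1: r + 0k = 352.658 → ⌈·⌉ = 353
j=2: r + 1k = 839.724666… → ⌈·⌉ = 840
j=3: r + 2k = 1326.791333… → ⌈·⌉ = 1327
j=4: r + 3k = 1813.858 → ⌈·⌉ = 1814
j=5: r + 4k = 2300.924666… → ⌈·⌉ = 2301
j=6: r + 5k = 2787.991333… → ⌈·⌉ = 2788
j=7: r + 6k = 3275.058 → ⌈·⌉ = 3276
j=8: r + 7k = 3762.124666… → ⌈·⌉ = 3763
j=9: r + 8k = 4249.191333… → ⌈·⌉ = 4250
j=10: r + 9k = 4736.258 → ⌈·⌉ = 4737
j=11: r + 10k = 5223.324666… → ⌈·⌉ = 5224
j=12: r + 11k = 5710.391333… → ⌈·⌉ = 5711
j=13: r + 12k = 6197.458 → ⌈·⌉ = 6198
j=14: r + 13k = 6684.524666… → ⌈·⌉ = 6685
j=15: r + 14k = 7171.591333… → ⌈·⌉ = 7172

353, 840, 1327, 1814, 2301, 2788, 3276, 3763, 4250, 4737, 5224, 5711, 6198, 6685, 7172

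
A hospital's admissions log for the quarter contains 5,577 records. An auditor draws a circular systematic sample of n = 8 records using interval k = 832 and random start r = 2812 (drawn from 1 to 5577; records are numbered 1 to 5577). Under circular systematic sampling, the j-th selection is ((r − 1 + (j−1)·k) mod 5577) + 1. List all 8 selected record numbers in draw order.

2812, 3644, 4476, 5308, 563, 1395, 2227, 3059

Selection 1: 2812
Selection 2: 2812 + 832 = 3644
Selection 3: 3644 + 832 = 4476
Selection 4: 4476 + 832 = 5308
Selection 5: 5308 + 832 = 6140 → 6140 − 5577 = 563
Selection 6: 563 + 832 = 1395
Selection 7: 1395 + 832 = 2227
Selection 8: 2227 + 832 = 3059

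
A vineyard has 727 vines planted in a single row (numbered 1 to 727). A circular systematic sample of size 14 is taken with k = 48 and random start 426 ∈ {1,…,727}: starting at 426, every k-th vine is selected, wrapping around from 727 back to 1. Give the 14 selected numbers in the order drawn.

426, 474, 522, 570, 618, 666, 714, 35, 83, 131, 179, 227, 275, 323

Selection 1: 426
Selection 2: 426 + 48 = 474
Selection 3: 474 + 48 = 522
Selection 4: 522 + 48 = 570
Selection 5: 570 + 48 = 618
Selection 6: 618 + 48 = 666
Selection 7: 666 + 48 = 714
Selection 8: 714 + 48 = 762 → 762 − 727 = 35
Selection 9: 35 + 48 = 83
Selection 10: 83 + 48 = 131
Selection 11: 131 + 48 = 179
Selection 12: 179 + 48 = 227
Selection 13: 227 + 48 = 275
Selection 14: 275 + 48 = 323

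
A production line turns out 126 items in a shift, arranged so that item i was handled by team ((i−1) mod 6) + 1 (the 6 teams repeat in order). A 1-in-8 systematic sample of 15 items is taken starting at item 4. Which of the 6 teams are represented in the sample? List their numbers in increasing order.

2, 4, 6

Consecutive selections differ by k = 8, so their team numbers differ by 8 mod 6 = 2.
gcd(8, 6) = 2, so the sample visits 6/2 = 3 distinct residues mod 6.
Start 4 is team 4; the teams hit are 2, 4, 6.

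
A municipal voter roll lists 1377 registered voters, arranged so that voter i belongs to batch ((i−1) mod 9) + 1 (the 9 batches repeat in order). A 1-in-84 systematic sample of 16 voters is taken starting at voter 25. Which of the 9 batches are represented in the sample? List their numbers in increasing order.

Consecutive selections differ by k = 84, so their batch numbers differ by 84 mod 9 = 3.
gcd(84, 9) = 3, so the sample visits 9/3 = 3 distinct residues mod 9.
Start 25 is batch 7; the batches hit are 1, 4, 7.

1, 4, 7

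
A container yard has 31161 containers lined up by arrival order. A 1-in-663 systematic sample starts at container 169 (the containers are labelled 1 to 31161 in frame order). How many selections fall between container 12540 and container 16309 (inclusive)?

6

k = 663
First selection ≥ 12540: 169 + ⌈(12540−169)/663⌉·663 = 169 + 19×663 = 12766
Last selection ≤ 16309: 169 + ⌊(16309−169)/663⌋·663 = 169 + 24×663 = 16081
Count = 24 − 19 + 1 = 6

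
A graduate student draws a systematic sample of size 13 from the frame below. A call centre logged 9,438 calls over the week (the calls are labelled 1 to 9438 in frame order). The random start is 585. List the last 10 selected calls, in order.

k = N/n = 9438/13 = 726
4th selection = 585 + 3×726 = 2763
5th: 2763 + 726 = 3489
6th: 3489 + 726 = 4215
7th: 4215 + 726 = 4941
8th: 4941 + 726 = 5667
9th: 5667 + 726 = 6393
10th: 6393 + 726 = 7119
11th: 7119 + 726 = 7845
12th: 7845 + 726 = 8571
13th: 8571 + 726 = 9297

2763, 3489, 4215, 4941, 5667, 6393, 7119, 7845, 8571, 9297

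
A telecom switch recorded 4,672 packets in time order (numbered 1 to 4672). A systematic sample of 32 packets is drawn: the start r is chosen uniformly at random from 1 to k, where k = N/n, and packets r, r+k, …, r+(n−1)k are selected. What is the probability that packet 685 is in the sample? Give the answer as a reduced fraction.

k = 4672/32 = 146.
Packet 685 is selected iff r ≡ 685 (mod 146); exactly one such r in {1,…,146}.
Inclusion probability = 1/146.

1/146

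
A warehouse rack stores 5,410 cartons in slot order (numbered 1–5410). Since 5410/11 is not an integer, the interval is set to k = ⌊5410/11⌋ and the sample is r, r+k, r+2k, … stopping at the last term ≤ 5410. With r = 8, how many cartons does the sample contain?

k = ⌊5410/11⌋ = 491
Achieved size = ⌊(5410 − 8)/491⌋ + 1 = ⌊5402/491⌋ + 1 = 11 + 1 = 12
(last selection: 8 + 11×491 = 5409 ≤ 5410; next would be 5900 > 5410)

12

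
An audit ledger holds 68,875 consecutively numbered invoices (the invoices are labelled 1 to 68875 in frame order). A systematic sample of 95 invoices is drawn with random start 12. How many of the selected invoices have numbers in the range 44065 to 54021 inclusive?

k = 68875/95 = 725
First selection ≥ 44065: 12 + ⌈(44065−12)/725⌉·725 = 12 + 61×725 = 44237
Last selection ≤ 54021: 12 + ⌊(54021−12)/725⌋·725 = 12 + 74×725 = 53662
Count = 74 − 61 + 1 = 14

14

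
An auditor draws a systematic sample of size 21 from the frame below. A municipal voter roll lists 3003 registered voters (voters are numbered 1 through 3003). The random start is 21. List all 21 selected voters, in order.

21, 164, 307, 450, 593, 736, 879, 1022, 1165, 1308, 1451, 1594, 1737, 1880, 2023, 2166, 2309, 2452, 2595, 2738, 2881

k = N/n = 3003/21 = 143
voter 1: 21
voter 2: 21 + 143 = 164
voter 3: 164 + 143 = 307
voter 4: 307 + 143 = 450
voter 5: 450 + 143 = 593
voter 6: 593 + 143 = 736
voter 7: 736 + 143 = 879
voter 8: 879 + 143 = 1022
voter 9: 1022 + 143 = 1165
voter 10: 1165 + 143 = 1308
voter 11: 1308 + 143 = 1451
voter 12: 1451 + 143 = 1594
voter 13: 1594 + 143 = 1737
voter 14: 1737 + 143 = 1880
voter 15: 1880 + 143 = 2023
voter 16: 2023 + 143 = 2166
voter 17: 2166 + 143 = 2309
voter 18: 2309 + 143 = 2452
voter 19: 2452 + 143 = 2595
voter 20: 2595 + 143 = 2738
voter 21: 2738 + 143 = 2881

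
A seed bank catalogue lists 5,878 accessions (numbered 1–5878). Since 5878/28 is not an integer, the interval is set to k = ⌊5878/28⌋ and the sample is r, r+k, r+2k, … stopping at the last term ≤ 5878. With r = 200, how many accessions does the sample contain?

28

k = ⌊5878/28⌋ = 209
Achieved size = ⌊(5878 − 200)/209⌋ + 1 = ⌊5678/209⌋ + 1 = 27 + 1 = 28
(last selection: 200 + 27×209 = 5843 ≤ 5878; next would be 6052 > 5878)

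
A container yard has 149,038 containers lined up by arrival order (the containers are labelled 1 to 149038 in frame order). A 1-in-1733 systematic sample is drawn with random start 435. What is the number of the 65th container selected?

k = 1733
65th selection = r + (65−1)·k = 435 + 64×1733 = 435 + 110912 = 111347

111347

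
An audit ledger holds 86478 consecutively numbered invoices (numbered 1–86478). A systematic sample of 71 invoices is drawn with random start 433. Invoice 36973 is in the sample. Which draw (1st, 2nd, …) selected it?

k = 86478/71 = 1218
position = (36973 − 433)/1218 + 1 = 36540/1218 + 1 = 30 + 1 = 31

31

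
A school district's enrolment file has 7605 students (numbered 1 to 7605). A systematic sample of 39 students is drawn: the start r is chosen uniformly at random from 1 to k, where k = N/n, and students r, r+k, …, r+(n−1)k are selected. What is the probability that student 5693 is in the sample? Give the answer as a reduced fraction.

k = 7605/39 = 195.
Student 5693 is selected iff r ≡ 5693 (mod 195); exactly one such r in {1,…,195}.
Inclusion probability = 1/195.

1/195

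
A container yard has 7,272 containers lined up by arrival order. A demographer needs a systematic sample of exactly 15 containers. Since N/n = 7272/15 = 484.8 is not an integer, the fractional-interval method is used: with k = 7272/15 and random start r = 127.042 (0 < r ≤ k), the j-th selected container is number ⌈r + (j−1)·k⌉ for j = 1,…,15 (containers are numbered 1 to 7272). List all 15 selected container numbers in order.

128, 612, 1097, 1582, 2067, 2552, 3036, 3521, 4006, 4491, 4976, 5460, 5945, 6430, 6915

j=1: r + 0k = 127.042 → ⌈·⌉ = 128
j=2: r + 1k = 611.842 → ⌈·⌉ = 612
j=3: r + 2k = 1096.642 → ⌈·⌉ = 1097
j=4: r + 3k = 1581.442 → ⌈·⌉ = 1582
j=5: r + 4k = 2066.242 → ⌈·⌉ = 2067
j=6: r + 5k = 2551.042 → ⌈·⌉ = 2552
j=7: r + 6k = 3035.842 → ⌈·⌉ = 3036
j=8: r + 7k = 3520.642 → ⌈·⌉ = 3521
j=9: r + 8k = 4005.442 → ⌈·⌉ = 4006
j=10: r + 9k = 4490.242 → ⌈·⌉ = 4491
j=11: r + 10k = 4975.042 → ⌈·⌉ = 4976
j=12: r + 11k = 5459.842 → ⌈·⌉ = 5460
j=13: r + 12k = 5944.642 → ⌈·⌉ = 5945
j=14: r + 13k = 6429.442 → ⌈·⌉ = 6430
j=15: r + 14k = 6914.242 → ⌈·⌉ = 6915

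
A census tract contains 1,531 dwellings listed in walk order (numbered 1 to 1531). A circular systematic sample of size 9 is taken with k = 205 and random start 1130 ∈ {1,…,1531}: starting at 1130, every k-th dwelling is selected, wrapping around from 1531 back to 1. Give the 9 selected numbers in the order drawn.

Selection 1: 1130
Selection 2: 1130 + 205 = 1335
Selection 3: 1335 + 205 = 1540 → 1540 − 1531 = 9
Selection 4: 9 + 205 = 214
Selection 5: 214 + 205 = 419
Selection 6: 419 + 205 = 624
Selection 7: 624 + 205 = 829
Selection 8: 829 + 205 = 1034
Selection 9: 1034 + 205 = 1239

1130, 1335, 9, 214, 419, 624, 829, 1034, 1239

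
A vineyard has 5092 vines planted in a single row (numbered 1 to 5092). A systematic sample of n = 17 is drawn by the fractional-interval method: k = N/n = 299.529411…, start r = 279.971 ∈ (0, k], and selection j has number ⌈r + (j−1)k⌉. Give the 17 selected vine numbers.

280, 580, 880, 1179, 1479, 1778, 2078, 2377, 2677, 2976, 3276, 3575, 3875, 4174, 4474, 4773, 5073

j=1: r + 0k = 279.971 → ⌈·⌉ = 280
j=2: r + 1k = 579.500411… → ⌈·⌉ = 580
j=3: r + 2k = 879.029823… → ⌈·⌉ = 880
j=4: r + 3k = 1178.559235… → ⌈·⌉ = 1179
j=5: r + 4k = 1478.088647… → ⌈·⌉ = 1479
j=6: r + 5k = 1777.618058… → ⌈·⌉ = 1778
j=7: r + 6k = 2077.147470… → ⌈·⌉ = 2078
j=8: r + 7k = 2376.676882… → ⌈·⌉ = 2377
j=9: r + 8k = 2676.206294… → ⌈·⌉ = 2677
j=10: r + 9k = 2975.735705… → ⌈·⌉ = 2976
j=11: r + 10k = 3275.265117… → ⌈·⌉ = 3276
j=12: r + 11k = 3574.794529… → ⌈·⌉ = 3575
j=13: r + 12k = 3874.323941… → ⌈·⌉ = 3875
j=14: r + 13k = 4173.853352… → ⌈·⌉ = 4174
j=15: r + 14k = 4473.382764… → ⌈·⌉ = 4474
j=16: r + 15k = 4772.912176… → ⌈·⌉ = 4773
j=17: r + 16k = 5072.441588… → ⌈·⌉ = 5073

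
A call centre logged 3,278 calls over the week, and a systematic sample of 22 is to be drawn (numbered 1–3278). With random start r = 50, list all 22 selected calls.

50, 199, 348, 497, 646, 795, 944, 1093, 1242, 1391, 1540, 1689, 1838, 1987, 2136, 2285, 2434, 2583, 2732, 2881, 3030, 3179

k = N/n = 3278/22 = 149
call 1: 50
call 2: 50 + 149 = 199
call 3: 199 + 149 = 348
call 4: 348 + 149 = 497
call 5: 497 + 149 = 646
call 6: 646 + 149 = 795
call 7: 795 + 149 = 944
call 8: 944 + 149 = 1093
call 9: 1093 + 149 = 1242
call 10: 1242 + 149 = 1391
call 11: 1391 + 149 = 1540
call 12: 1540 + 149 = 1689
call 13: 1689 + 149 = 1838
call 14: 1838 + 149 = 1987
call 15: 1987 + 149 = 2136
call 16: 2136 + 149 = 2285
call 17: 2285 + 149 = 2434
call 18: 2434 + 149 = 2583
call 19: 2583 + 149 = 2732
call 20: 2732 + 149 = 2881
call 21: 2881 + 149 = 3030
call 22: 3030 + 149 = 3179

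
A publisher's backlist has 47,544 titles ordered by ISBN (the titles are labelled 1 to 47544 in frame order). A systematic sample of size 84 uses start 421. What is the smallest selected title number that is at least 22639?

23061

k = 47544/84 = 566
Steps past start: ⌈(22639 − 421)/566⌉ = ⌈22218/566⌉ = 40
Selected title: 421 + 40×566 = 23061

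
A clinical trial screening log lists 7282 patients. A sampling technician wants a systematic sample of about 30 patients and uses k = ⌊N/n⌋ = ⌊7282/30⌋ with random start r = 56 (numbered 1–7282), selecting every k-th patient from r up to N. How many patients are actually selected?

k = ⌊7282/30⌋ = 242
Achieved size = ⌊(7282 − 56)/242⌋ + 1 = ⌊7226/242⌋ + 1 = 29 + 1 = 30
(last selection: 56 + 29×242 = 7074 ≤ 7282; next would be 7316 > 7282)

30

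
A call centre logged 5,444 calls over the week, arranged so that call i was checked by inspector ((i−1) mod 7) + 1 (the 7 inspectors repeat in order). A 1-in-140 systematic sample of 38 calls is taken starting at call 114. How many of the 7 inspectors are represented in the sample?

Consecutive selections differ by k = 140, so their inspector numbers differ by 140 mod 7 = 0.
gcd(140, 7) = 7, so the sample visits 7/7 = 1 distinct residues mod 7.
Start 114 is inspector 2; the inspectors hit are 2.

1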